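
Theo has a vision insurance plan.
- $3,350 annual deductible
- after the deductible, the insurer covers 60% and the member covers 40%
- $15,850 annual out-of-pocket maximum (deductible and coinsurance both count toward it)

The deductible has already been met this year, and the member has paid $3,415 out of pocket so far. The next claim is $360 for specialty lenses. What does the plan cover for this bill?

$216

The deductible is already satisfied, so the full bill goes to coinsurance.
Member's 40% share of $360 is $144.
Total out-of-pocket so far would be $3,415 + $144 = $3,559, below the $15,850 cap — no reduction.
The insurer covers the remainder: $360 − $144 = $216.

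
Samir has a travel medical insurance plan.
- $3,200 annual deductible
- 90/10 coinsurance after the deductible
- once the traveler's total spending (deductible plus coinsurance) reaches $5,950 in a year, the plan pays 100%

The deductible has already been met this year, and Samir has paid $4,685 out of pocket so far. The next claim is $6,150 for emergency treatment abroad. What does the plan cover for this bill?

$5,535

The deductible is already satisfied, so the full bill goes to coinsurance.
Traveler's 10% share of $6,150 is $615.
Cumulative spending $4,685 + $615 = $5,300 stays under the $5,950 maximum.
Insurer pays the balance: $6,150 − $615 = $5,535.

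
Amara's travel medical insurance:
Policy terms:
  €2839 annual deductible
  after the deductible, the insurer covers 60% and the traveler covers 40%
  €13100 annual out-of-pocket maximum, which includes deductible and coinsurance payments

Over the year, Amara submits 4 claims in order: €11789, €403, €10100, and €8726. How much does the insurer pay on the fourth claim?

#1 (€11789): €2839 to deductible, leaving €8950; 40% of €8950 = €3580. Cost to traveler: €6419. OOP to date €6419. Plan pays €11789 − €6419 = €5370.
#2 (€403): deductible met; 40% of €403 = €161.20. Cost to traveler: €161.20. OOP to date €6580.20. Insurer: €403 − €161.20 = €241.80.
#3 (€10100): deductible met; 40% of €10100 = €4040. Traveler owes €4040 (running OOP €10620.20). Insurer: €10100 − €4040 = €6060.
#4 (€8726): deductible already satisfied, so traveler's share is 40% × €8726 = €3490.40. That would push OOP to €14110.60, over the €13100 cap, so traveler pays €13100 − €10620.20 = €2479.80. Plan pays €8726 − €2479.80 = €6246.20.

€6246.20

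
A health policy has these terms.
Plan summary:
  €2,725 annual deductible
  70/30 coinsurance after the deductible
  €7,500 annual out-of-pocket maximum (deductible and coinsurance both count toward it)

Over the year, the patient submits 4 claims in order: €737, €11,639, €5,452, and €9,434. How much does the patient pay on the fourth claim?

€244.10

Bill 1, €737: entire amount goes to the deductible. Cost to patient: €737. OOP to date €737.
Bill 2, €11,639: deductible takes €1,988, €9,651 remains; patient's 30% is €2,895.30. Cost to patient: €4,883.30. OOP to date €5,620.30.
Bill 3, €5,452: deductible already satisfied, so patient's share is 30% × €5,452 = €1,635.60. Cost to patient: €1,635.60. OOP to date €7,255.90.
Bill 4, €9,434: deductible met; 30% of €9,434 = €2,830.20. Adding that to €7,255.90 gives €10,086.10, past the €7,500 cap; patient pays only €7,500 − €7,255.90 = €244.10.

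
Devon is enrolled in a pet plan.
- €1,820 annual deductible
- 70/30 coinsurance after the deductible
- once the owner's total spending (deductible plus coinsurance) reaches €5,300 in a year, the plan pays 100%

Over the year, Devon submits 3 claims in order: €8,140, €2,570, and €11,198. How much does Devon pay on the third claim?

€813

Claim 1 (€8,140): deductible takes €1,820, €6,320 remains; coinsurance €6,320 × 30% = €1,896. Cost to owner: €3,716. OOP to date €3,716.
Claim 2 (€2,570): deductible met; 30% of €2,570 = €771. Cost to owner: €771. OOP to date €4,487.
Claim 3 (€11,198): deductible met; 30% of €11,198 = €3,359.40. Adding that to €4,487 gives €7,846.40, past the €5,300 cap; owner pays only €5,300 − €4,487 = €813.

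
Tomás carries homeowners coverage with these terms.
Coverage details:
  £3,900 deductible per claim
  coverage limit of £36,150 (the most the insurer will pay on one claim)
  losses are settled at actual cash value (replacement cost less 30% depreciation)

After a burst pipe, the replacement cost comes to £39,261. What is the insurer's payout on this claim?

£23,582.70

Actual cash value after 30% depreciation: £39,261 × 70% = £27,482.70.
After the deductible, £27,482.70 − £3,900 = £23,582.70 remains.
That's under the £36,150 cap, so the insurer reimburses the full £23,582.70.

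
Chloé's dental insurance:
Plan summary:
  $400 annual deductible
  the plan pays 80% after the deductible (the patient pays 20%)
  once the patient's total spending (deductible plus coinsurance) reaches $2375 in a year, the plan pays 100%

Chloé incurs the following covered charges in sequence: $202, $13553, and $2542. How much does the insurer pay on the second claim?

$11380

Claim 1 — $202: fully absorbed by the deductible. Patient pays $202; OOP now $202. Insurer: $202 − $202 = $0.
Claim 2 — $13553: $198 to deductible, leaving $13355; 20% of $13355 = $2671. Together that's $198 + $2671 = $2869. OOP would hit $3071 > $2375, so the cap limits the patient to $2375 − $202 = $2173. Insurer: $13553 − $2173 = $11380.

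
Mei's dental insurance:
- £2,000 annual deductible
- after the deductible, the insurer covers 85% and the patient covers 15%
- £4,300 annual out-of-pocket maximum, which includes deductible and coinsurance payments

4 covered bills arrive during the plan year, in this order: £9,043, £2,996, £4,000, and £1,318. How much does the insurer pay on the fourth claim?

Claim 1 — £9,043: deductible takes £2,000, £7,043 remains; coinsurance £7,043 × 15% = £1,056.45. Patient pays £3,056.45; OOP now £3,056.45. Insurer: £9,043 − £3,056.45 = £5,986.55.
Claim 2 — £2,996: deductible met; 15% of £2,996 = £449.40. Patient owes £449.40 (running OOP £3,505.85). Plan pays £2,996 − £449.40 = £2,546.60.
Claim 3 — £4,000: 15% coinsurance on £4,000 = £600. Cost to patient: £600. OOP to date £4,105.85. Plan pays £4,000 − £600 = £3,400.
Claim 4 — £1,318: deductible met; 15% of £1,318 = £197.70. That would push OOP to £4,303.55, over the £4,300 cap, so patient pays £4,300 − £4,105.85 = £194.15. Insurer: £1,318 − £194.15 = £1,123.85.

£1,123.85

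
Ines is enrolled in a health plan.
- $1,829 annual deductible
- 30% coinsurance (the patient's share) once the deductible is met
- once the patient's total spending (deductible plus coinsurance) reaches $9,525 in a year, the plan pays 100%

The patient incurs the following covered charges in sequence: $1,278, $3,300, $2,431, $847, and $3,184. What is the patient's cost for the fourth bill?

$254.10

Claim 1 ($1,278): all of it applies to the deductible. Cost to patient: $1,278. OOP to date $1,278.
Claim 2 ($3,300): $551 to deductible, leaving $2,749; patient's 30% is $824.70. Patient pays $1,375.70; OOP now $2,653.70.
Claim 3 ($2,431): 30% coinsurance on $2,431 = $729.30. Patient owes $729.30 (running OOP $3,383).
Claim 4 ($847): 30% coinsurance on $847 = $254.10. Patient owes $254.10 (running OOP $3,637.10).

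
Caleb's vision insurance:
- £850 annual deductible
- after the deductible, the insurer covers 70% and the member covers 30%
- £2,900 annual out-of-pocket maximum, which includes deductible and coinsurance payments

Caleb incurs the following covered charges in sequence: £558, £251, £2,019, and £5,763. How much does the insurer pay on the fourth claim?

#1 (£558): entire amount goes to the deductible. Cost to member: £558. OOP to date £558. Plan pays £558 − £558 = £0.
#2 (£251): entire amount goes to the deductible. Cost to member: £251. OOP to date £809. Plan pays £251 − £251 = £0.
#3 (£2,019): deductible takes £41, £1,978 remains; member's 30% is £593.40. Member pays £634.40; OOP now £1,443.40. Plan pays £2,019 − £634.40 = £1,384.60.
#4 (£5,763): deductible met; 30% of £5,763 = £1,728.90. OOP would hit £3,172.30 > £2,900, so the cap limits the member to £2,900 − £1,443.40 = £1,456.60. Insurer: £5,763 − £1,456.60 = £4,306.40.

£4,306.40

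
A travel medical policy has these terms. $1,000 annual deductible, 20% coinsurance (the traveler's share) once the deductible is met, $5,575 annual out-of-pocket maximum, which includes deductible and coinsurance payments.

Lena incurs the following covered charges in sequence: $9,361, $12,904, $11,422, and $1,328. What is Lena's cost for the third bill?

$322

Bill 1, $9,361: $1,000 to deductible, leaving $8,361; traveler's 20% is $1,672.20. Traveler owes $2,672.20 (running OOP $2,672.20).
Bill 2, $12,904: deductible met; 20% of $12,904 = $2,580.80. Traveler owes $2,580.80 (running OOP $5,253).
Bill 3, $11,422: deductible met; 20% of $11,422 = $2,284.40. OOP would hit $7,537.40 > $5,575, so the cap limits the traveler to $5,575 − $5,253 = $322.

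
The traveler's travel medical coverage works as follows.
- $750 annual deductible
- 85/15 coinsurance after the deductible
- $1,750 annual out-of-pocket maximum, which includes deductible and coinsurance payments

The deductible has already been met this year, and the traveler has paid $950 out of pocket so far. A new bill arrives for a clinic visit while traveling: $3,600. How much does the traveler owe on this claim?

$540

With the deductible met, the entire $3,600 is subject to coinsurance.
15% of $3,600 = $540 falls to the traveler.
Year-to-date out-of-pocket becomes $950 + $540 = $1,490, still under the $1,750 maximum, so no cap applies.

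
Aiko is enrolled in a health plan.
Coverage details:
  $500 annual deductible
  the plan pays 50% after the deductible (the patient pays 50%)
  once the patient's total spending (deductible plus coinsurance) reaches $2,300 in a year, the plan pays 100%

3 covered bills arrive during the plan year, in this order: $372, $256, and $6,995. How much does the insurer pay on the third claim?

$5,259

#1 ($372): fully absorbed by the deductible. Patient owes $372 (running OOP $372). Insurer: $372 − $372 = $0.
#2 ($256): $128 finishes the deductible; $128 goes to coinsurance; patient's 50% is $64. Patient pays $192; OOP now $564. Plan pays $256 − $192 = $64.
#3 ($6,995): 50% coinsurance on $6,995 = $3,497.50. OOP would hit $4,061.50 > $2,300, so the cap limits the patient to $2,300 − $564 = $1,736. Insurer: $6,995 − $1,736 = $5,259.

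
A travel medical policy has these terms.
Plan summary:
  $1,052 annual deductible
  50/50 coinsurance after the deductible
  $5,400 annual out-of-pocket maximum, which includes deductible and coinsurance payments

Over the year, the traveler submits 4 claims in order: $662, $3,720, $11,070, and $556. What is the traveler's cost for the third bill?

$2,683

Bill 1, $662: all of it applies to the deductible. Cost to traveler: $662. OOP to date $662.
Bill 2, $3,720: $390 to deductible, leaving $3,330; traveler's 50% is $1,665. Traveler pays $2,055; OOP now $2,717.
Bill 3, $11,070: 50% coinsurance on $11,070 = $5,535. That would push OOP to $8,252, over the $5,400 cap, so traveler pays $5,400 − $2,717 = $2,683.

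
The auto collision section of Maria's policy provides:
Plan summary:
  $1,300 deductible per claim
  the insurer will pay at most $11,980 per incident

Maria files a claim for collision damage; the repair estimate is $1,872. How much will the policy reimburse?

Less the $1,300 deductible: $1,872 − $1,300 = $572.
That's under the $11,980 cap, so the insurer reimburses the full $572.

$572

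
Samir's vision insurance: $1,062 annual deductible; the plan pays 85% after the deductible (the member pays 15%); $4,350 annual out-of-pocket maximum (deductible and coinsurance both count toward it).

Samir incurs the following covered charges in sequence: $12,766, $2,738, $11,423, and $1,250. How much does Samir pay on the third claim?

#1 ($12,766): $1,062 to deductible, leaving $11,704; 15% of $11,704 = $1,755.60. Cost to member: $2,817.60. OOP to date $2,817.60.
#2 ($2,738): deductible met; 15% of $2,738 = $410.70. Member pays $410.70; OOP now $3,228.30.
#3 ($11,423): deductible met; 15% of $11,423 = $1,713.45. That would push OOP to $4,941.75, over the $4,350 cap, so member pays $4,350 − $3,228.30 = $1,121.70.

$1,121.70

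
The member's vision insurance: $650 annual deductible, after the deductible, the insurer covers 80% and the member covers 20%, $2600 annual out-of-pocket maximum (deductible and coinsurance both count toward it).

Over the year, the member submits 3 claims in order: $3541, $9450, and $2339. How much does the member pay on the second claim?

$1371.80

#1 ($3541): $650 finishes the deductible; $2891 goes to coinsurance; 20% of $2891 = $578.20. Member pays $1228.20; OOP now $1228.20.
#2 ($9450): deductible already satisfied, so member's share is 20% × $9450 = $1890. OOP would hit $3118.20 > $2600, so the cap limits the member to $2600 − $1228.20 = $1371.80.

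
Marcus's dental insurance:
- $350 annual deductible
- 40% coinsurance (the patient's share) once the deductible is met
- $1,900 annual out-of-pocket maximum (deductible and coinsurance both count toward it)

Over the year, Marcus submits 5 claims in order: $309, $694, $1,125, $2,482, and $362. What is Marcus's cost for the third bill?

#1 ($309): all of it applies to the deductible. Patient owes $309 (running OOP $309).
#2 ($694): deductible takes $41, $653 remains; 40% of $653 = $261.20. Patient pays $302.20; OOP now $611.20.
#3 ($1,125): deductible met; 40% of $1,125 = $450. Patient owes $450 (running OOP $1,061.20).

$450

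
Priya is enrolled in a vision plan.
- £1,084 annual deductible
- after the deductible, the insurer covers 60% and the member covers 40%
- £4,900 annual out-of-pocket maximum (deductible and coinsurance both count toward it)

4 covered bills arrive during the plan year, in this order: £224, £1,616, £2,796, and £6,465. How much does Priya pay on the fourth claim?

Claim 1 — £224: fully absorbed by the deductible. Cost to member: £224. OOP to date £224.
Claim 2 — £1,616: £860 to deductible, leaving £756; coinsurance £756 × 40% = £302.40. Member owes £1,162.40 (running OOP £1,386.40).
Claim 3 — £2,796: 40% coinsurance on £2,796 = £1,118.40. Member pays £1,118.40; OOP now £2,504.80.
Claim 4 — £6,465: deductible already satisfied, so member's share is 40% × £6,465 = £2,586. Adding that to £2,504.80 gives £5,090.80, past the £4,900 cap; member pays only £4,900 − £2,504.80 = £2,395.20.

£2,395.20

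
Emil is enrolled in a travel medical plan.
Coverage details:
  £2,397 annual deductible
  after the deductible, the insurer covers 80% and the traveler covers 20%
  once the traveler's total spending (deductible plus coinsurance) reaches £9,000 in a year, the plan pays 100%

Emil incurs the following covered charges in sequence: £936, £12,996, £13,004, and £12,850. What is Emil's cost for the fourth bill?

£1,695.20

Claim 1 — £936: all of it applies to the deductible. Traveler owes £936 (running OOP £936).
Claim 2 — £12,996: £1,461 finishes the deductible; £11,535 goes to coinsurance; coinsurance £11,535 × 20% = £2,307. Traveler owes £3,768 (running OOP £4,704).
Claim 3 — £13,004: deductible met; 20% of £13,004 = £2,600.80. Cost to traveler: £2,600.80. OOP to date £7,304.80.
Claim 4 — £12,850: deductible already satisfied, so traveler's share is 20% × £12,850 = £2,570. Adding that to £7,304.80 gives £9,874.80, past the £9,000 cap; traveler pays only £9,000 − £7,304.80 = £1,695.20.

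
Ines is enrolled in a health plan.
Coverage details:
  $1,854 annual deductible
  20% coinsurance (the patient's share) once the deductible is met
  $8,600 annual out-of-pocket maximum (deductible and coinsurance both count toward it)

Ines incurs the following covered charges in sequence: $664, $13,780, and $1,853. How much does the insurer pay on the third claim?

Bill 1, $664: entire amount goes to the deductible. Patient pays $664; OOP now $664. Insurer: $664 − $664 = $0.
Bill 2, $13,780: deductible takes $1,190, $12,590 remains; coinsurance $12,590 × 20% = $2,518. Patient owes $3,708 (running OOP $4,372). Insurer: $13,780 − $3,708 = $10,072.
Bill 3, $1,853: deductible met; 20% of $1,853 = $370.60. Patient pays $370.60; OOP now $4,742.60. Insurer: $1,853 − $370.60 = $1,482.40.

$1,482.40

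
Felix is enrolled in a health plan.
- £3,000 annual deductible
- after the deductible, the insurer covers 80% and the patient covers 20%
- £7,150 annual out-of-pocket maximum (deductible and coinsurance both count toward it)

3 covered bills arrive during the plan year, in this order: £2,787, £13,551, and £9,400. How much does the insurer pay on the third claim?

£7,917.60

#1 (£2,787): all of it applies to the deductible. Patient owes £2,787 (running OOP £2,787). Plan pays £2,787 − £2,787 = £0.
#2 (£13,551): £213 to deductible, leaving £13,338; coinsurance £13,338 × 20% = £2,667.60. Patient pays £2,880.60; OOP now £5,667.60. Plan pays £13,551 − £2,880.60 = £10,670.40.
#3 (£9,400): deductible met; 20% of £9,400 = £1,880. OOP would hit £7,547.60 > £7,150, so the cap limits the patient to £7,150 − £5,667.60 = £1,482.40. Insurer: £9,400 − £1,482.40 = £7,917.60.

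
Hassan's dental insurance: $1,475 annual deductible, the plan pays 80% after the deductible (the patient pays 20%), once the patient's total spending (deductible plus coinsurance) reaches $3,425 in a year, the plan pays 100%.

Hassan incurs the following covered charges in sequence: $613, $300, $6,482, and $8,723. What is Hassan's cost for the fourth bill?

Bill 1, $613: fully absorbed by the deductible. Cost to patient: $613. OOP to date $613.
Bill 2, $300: entire amount goes to the deductible. Cost to patient: $300. OOP to date $913.
Bill 3, $6,482: deductible takes $562, $5,920 remains; patient's 20% is $1,184. Patient pays $1,746; OOP now $2,659.
Bill 4, $8,723: deductible met; 20% of $8,723 = $1,744.60. OOP would hit $4,403.60 > $3,425, so the cap limits the patient to $3,425 − $2,659 = $766.

$766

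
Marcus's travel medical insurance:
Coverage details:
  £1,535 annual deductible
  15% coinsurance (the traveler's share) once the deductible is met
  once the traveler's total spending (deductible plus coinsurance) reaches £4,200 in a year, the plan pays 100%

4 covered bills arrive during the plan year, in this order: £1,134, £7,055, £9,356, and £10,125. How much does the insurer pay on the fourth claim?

Claim 1 (£1,134): entire amount goes to the deductible. Cost to traveler: £1,134. OOP to date £1,134. Insurer: £1,134 − £1,134 = £0.
Claim 2 (£7,055): £401 to deductible, leaving £6,654; 15% of £6,654 = £998.10. Traveler owes £1,399.10 (running OOP £2,533.10). Plan pays £7,055 − £1,399.10 = £5,655.90.
Claim 3 (£9,356): 15% coinsurance on £9,356 = £1,403.40. Traveler owes £1,403.40 (running OOP £3,936.50). Insurer: £9,356 − £1,403.40 = £7,952.60.
Claim 4 (£10,125): 15% coinsurance on £10,125 = £1,518.75. Adding that to £3,936.50 gives £5,455.25, past the £4,200 cap; traveler pays only £4,200 − £3,936.50 = £263.50. Plan pays £10,125 − £263.50 = £9,861.50.

£9,861.50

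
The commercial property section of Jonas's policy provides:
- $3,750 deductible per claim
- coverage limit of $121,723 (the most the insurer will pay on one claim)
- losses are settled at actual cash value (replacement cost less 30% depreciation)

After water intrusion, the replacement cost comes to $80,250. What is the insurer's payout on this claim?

$52,425

Depreciate 30%: the covered value is $80,250 × 0.7 = $56,175.
After the deductible, $56,175 − $3,750 = $52,425 remains.
That's under the $121,723 cap, so the insurer reimburses the full $52,425.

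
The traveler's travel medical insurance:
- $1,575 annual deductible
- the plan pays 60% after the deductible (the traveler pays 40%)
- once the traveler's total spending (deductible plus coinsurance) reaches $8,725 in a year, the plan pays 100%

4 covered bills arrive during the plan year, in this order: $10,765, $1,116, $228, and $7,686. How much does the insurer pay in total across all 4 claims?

$11,070

Claim 1 — $10,765: deductible takes $1,575, $9,190 remains; coinsurance $9,190 × 40% = $3,676. Cost to traveler: $5,251. OOP to date $5,251. Insurer: $10,765 − $5,251 = $5,514.
Claim 2 — $1,116: deductible met; 40% of $1,116 = $446.40. Traveler pays $446.40; OOP now $5,697.40. Insurer: $1,116 − $446.40 = $669.60.
Claim 3 — $228: deductible met; 40% of $228 = $91.20. Traveler owes $91.20 (running OOP $5,788.60). Insurer: $228 − $91.20 = $136.80.
Claim 4 — $7,686: deductible met; 40% of $7,686 = $3,074.40. Adding that to $5,788.60 gives $8,863, past the $8,725 cap; traveler pays only $8,725 − $5,788.60 = $2,936.40. Insurer: $7,686 − $2,936.40 = $4,749.60.
Insurer total: $5,514 + $669.60 + $136.80 + $4,749.60 = $11,070.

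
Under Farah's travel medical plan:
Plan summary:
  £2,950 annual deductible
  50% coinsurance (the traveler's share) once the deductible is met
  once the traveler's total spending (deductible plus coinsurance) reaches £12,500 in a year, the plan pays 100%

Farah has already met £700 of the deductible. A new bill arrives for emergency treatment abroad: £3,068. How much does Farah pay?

£700 of the £2,950 deductible is already met, leaving £2,250.
That leaves £3,068 − £2,250 = £818 for coinsurance.
50% of £818 = £409 falls to the traveler.
That puts the traveler's cost at £2,250 + £409 = £2,659 before any cap.
Cumulative spending £700 + £2,659 = £3,359 stays under the £12,500 maximum.

£2,659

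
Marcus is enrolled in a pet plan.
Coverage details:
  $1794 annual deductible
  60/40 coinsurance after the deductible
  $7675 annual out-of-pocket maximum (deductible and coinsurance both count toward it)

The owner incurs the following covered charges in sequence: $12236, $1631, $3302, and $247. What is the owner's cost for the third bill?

$1051.80

#1 ($12236): $1794 to deductible, leaving $10442; owner's 40% is $4176.80. Owner pays $5970.80; OOP now $5970.80.
#2 ($1631): deductible already satisfied, so owner's share is 40% × $1631 = $652.40. Owner owes $652.40 (running OOP $6623.20).
#3 ($3302): deductible already satisfied, so owner's share is 40% × $3302 = $1320.80. OOP would hit $7944 > $7675, so the cap limits the owner to $7675 − $6623.20 = $1051.80.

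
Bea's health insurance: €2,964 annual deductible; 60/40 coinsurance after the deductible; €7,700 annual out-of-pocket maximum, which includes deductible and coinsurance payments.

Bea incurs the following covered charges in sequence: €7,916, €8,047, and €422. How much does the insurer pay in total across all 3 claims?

Bill 1, €7,916: €2,964 finishes the deductible; €4,952 goes to coinsurance; 40% of €4,952 = €1,980.80. Patient owes €4,944.80 (running OOP €4,944.80). Plan pays €7,916 − €4,944.80 = €2,971.20.
Bill 2, €8,047: deductible met; 40% of €8,047 = €3,218.80. OOP would hit €8,163.60 > €7,700, so the cap limits the patient to €7,700 − €4,944.80 = €2,755.20. Plan pays €8,047 − €2,755.20 = €5,291.80.
Bill 3, €422: deductible already satisfied, so patient's share is 40% × €422 = €168.80. That would push OOP to €7,868.80, over the €7,700 cap, so patient pays €7,700 − €7,700 = €0. Plan pays €422 − €0 = €422.
Insurer total: €2,971.20 + €5,291.80 + €422 = €8,685.

€8,685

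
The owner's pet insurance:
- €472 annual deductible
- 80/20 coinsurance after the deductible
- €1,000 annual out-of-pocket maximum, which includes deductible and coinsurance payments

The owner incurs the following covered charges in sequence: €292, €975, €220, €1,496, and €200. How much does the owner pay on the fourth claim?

€299.20

Bill 1, €292: entire amount goes to the deductible. Owner pays €292; OOP now €292.
Bill 2, €975: €180 finishes the deductible; €795 goes to coinsurance; owner's 20% is €159. Owner pays €339; OOP now €631.
Bill 3, €220: deductible already satisfied, so owner's share is 20% × €220 = €44. Owner pays €44; OOP now €675.
Bill 4, €1,496: deductible already satisfied, so owner's share is 20% × €1,496 = €299.20. Owner pays €299.20; OOP now €974.20.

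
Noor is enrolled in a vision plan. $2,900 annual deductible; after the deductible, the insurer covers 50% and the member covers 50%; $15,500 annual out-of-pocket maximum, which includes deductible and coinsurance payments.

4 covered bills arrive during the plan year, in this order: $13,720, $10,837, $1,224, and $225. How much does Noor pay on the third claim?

Bill 1, $13,720: deductible takes $2,900, $10,820 remains; coinsurance $10,820 × 50% = $5,410. Member pays $8,310; OOP now $8,310.
Bill 2, $10,837: deductible met; 50% of $10,837 = $5,418.50. Member pays $5,418.50; OOP now $13,728.50.
Bill 3, $1,224: 50% coinsurance on $1,224 = $612. Member owes $612 (running OOP $14,340.50).

$612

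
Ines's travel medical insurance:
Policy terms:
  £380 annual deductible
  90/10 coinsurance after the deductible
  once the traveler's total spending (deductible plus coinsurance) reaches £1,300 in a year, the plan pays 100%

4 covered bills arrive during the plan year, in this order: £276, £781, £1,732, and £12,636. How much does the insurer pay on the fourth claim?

£11,956.90

Claim 1 — £276: fully absorbed by the deductible. Traveler owes £276 (running OOP £276). Insurer: £276 − £276 = £0.
Claim 2 — £781: £104 to deductible, leaving £677; traveler's 10% is £67.70. Traveler pays £171.70; OOP now £447.70. Insurer: £781 − £171.70 = £609.30.
Claim 3 — £1,732: deductible already satisfied, so traveler's share is 10% × £1,732 = £173.20. Traveler pays £173.20; OOP now £620.90. Insurer: £1,732 − £173.20 = £1,558.80.
Claim 4 — £12,636: 10% coinsurance on £12,636 = £1,263.60. OOP would hit £1,884.50 > £1,300, so the cap limits the traveler to £1,300 − £620.90 = £679.10. Plan pays £12,636 − £679.10 = £11,956.90.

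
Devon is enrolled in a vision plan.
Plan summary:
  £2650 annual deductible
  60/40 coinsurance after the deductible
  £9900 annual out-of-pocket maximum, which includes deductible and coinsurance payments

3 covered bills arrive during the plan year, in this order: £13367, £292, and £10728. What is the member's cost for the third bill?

Claim 1 (£13367): £2650 to deductible, leaving £10717; member's 40% is £4286.80. Member owes £6936.80 (running OOP £6936.80).
Claim 2 (£292): deductible already satisfied, so member's share is 40% × £292 = £116.80. Cost to member: £116.80. OOP to date £7053.60.
Claim 3 (£10728): 40% coinsurance on £10728 = £4291.20. OOP would hit £11344.80 > £9900, so the cap limits the member to £9900 − £7053.60 = £2846.40.

£2846.40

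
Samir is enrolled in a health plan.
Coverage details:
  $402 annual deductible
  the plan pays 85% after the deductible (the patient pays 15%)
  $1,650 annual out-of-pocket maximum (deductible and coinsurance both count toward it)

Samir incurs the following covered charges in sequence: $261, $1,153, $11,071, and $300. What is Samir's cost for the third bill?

Bill 1, $261: entire amount goes to the deductible. Patient pays $261; OOP now $261.
Bill 2, $1,153: deductible takes $141, $1,012 remains; patient's 15% is $151.80. Patient owes $292.80 (running OOP $553.80).
Bill 3, $11,071: deductible already satisfied, so patient's share is 15% × $11,071 = $1,660.65. Adding that to $553.80 gives $2,214.45, past the $1,650 cap; patient pays only $1,650 − $553.80 = $1,096.20.

$1,096.20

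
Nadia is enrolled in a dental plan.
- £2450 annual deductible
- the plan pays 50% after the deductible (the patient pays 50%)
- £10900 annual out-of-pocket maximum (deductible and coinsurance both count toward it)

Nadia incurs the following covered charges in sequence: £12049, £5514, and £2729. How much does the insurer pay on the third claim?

£1835.50

#1 (£12049): £2450 to deductible, leaving £9599; coinsurance £9599 × 50% = £4799.50. Patient owes £7249.50 (running OOP £7249.50). Insurer: £12049 − £7249.50 = £4799.50.
#2 (£5514): deductible met; 50% of £5514 = £2757. Patient owes £2757 (running OOP £10006.50). Plan pays £5514 − £2757 = £2757.
#3 (£2729): deductible met; 50% of £2729 = £1364.50. Adding that to £10006.50 gives £11371, past the £10900 cap; patient pays only £10900 − £10006.50 = £893.50. Insurer: £2729 − £893.50 = £1835.50.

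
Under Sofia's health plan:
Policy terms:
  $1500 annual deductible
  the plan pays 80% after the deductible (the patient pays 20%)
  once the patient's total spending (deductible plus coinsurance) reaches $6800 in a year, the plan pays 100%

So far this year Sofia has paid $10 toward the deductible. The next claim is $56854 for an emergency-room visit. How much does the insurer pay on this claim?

$10 of the $1500 deductible is already met, leaving $1490.
That leaves $56854 − $1490 = $55364 for coinsurance.
20% of $55364 = $11072.80 falls to the patient.
So the patient owes $1490 + $11072.80 = $12562.80 before any cap.
Adding $12562.80 to the $10 already spent would give $12572.80, which exceeds the $6800 cap; the patient pays just $6800 − $10 = $6790.
The insurer covers the remainder: $56854 − $6790 = $50064.

$50064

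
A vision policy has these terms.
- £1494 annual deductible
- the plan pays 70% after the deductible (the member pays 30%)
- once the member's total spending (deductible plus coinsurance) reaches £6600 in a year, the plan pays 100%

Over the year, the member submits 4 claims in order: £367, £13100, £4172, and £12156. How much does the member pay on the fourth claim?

£262.50

#1 (£367): entire amount goes to the deductible. Member pays £367; OOP now £367.
#2 (£13100): deductible takes £1127, £11973 remains; 30% of £11973 = £3591.90. Member pays £4718.90; OOP now £5085.90.
#3 (£4172): deductible met; 30% of £4172 = £1251.60. Member owes £1251.60 (running OOP £6337.50).
#4 (£12156): deductible already satisfied, so member's share is 30% × £12156 = £3646.80. Adding that to £6337.50 gives £9984.30, past the £6600 cap; member pays only £6600 − £6337.50 = £262.50.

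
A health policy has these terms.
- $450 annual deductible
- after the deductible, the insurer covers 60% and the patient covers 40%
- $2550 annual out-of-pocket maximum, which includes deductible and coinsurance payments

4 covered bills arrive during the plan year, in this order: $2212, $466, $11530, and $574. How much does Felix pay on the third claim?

#1 ($2212): $450 finishes the deductible; $1762 goes to coinsurance; coinsurance $1762 × 40% = $704.80. Cost to patient: $1154.80. OOP to date $1154.80.
#2 ($466): deductible met; 40% of $466 = $186.40. Cost to patient: $186.40. OOP to date $1341.20.
#3 ($11530): deductible met; 40% of $11530 = $4612. That would push OOP to $5953.20, over the $2550 cap, so patient pays $2550 − $1341.20 = $1208.80.

$1208.80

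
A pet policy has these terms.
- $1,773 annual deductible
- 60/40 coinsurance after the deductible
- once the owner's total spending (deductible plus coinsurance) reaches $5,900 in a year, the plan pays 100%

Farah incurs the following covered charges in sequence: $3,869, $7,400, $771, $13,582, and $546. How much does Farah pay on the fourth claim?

#1 ($3,869): $1,773 finishes the deductible; $2,096 goes to coinsurance; 40% of $2,096 = $838.40. Owner pays $2,611.40; OOP now $2,611.40.
#2 ($7,400): deductible met; 40% of $7,400 = $2,960. Cost to owner: $2,960. OOP to date $5,571.40.
#3 ($771): deductible already satisfied, so owner's share is 40% × $771 = $308.40. Owner pays $308.40; OOP now $5,879.80.
#4 ($13,582): deductible already satisfied, so owner's share is 40% × $13,582 = $5,432.80. OOP would hit $11,312.60 > $5,900, so the cap limits the owner to $5,900 − $5,879.80 = $20.20.

$20.20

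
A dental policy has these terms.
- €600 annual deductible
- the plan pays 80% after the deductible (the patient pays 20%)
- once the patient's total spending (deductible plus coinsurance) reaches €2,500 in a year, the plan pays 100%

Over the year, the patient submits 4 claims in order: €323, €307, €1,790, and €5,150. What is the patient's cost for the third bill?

€358

Claim 1 — €323: entire amount goes to the deductible. Patient owes €323 (running OOP €323).
Claim 2 — €307: €277 to deductible, leaving €30; patient's 20% is €6. Patient pays €283; OOP now €606.
Claim 3 — €1,790: deductible met; 20% of €1,790 = €358. Patient pays €358; OOP now €964.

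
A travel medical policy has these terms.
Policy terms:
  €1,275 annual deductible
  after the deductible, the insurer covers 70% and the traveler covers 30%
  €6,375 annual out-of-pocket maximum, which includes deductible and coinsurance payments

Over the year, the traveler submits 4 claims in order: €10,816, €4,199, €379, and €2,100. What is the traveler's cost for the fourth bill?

#1 (€10,816): deductible takes €1,275, €9,541 remains; traveler's 30% is €2,862.30. Cost to traveler: €4,137.30. OOP to date €4,137.30.
#2 (€4,199): deductible already satisfied, so traveler's share is 30% × €4,199 = €1,259.70. Traveler owes €1,259.70 (running OOP €5,397).
#3 (€379): 30% coinsurance on €379 = €113.70. Cost to traveler: €113.70. OOP to date €5,510.70.
#4 (€2,100): 30% coinsurance on €2,100 = €630. Traveler pays €630; OOP now €6,140.70.

€630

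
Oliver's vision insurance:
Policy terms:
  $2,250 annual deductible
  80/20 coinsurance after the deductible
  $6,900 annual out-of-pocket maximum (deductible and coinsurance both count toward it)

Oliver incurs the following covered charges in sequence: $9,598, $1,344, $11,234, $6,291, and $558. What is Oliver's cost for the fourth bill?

$664.80

#1 ($9,598): deductible takes $2,250, $7,348 remains; member's 20% is $1,469.60. Member pays $3,719.60; OOP now $3,719.60.
#2 ($1,344): deductible already satisfied, so member's share is 20% × $1,344 = $268.80. Member pays $268.80; OOP now $3,988.40.
#3 ($11,234): deductible met; 20% of $11,234 = $2,246.80. Member pays $2,246.80; OOP now $6,235.20.
#4 ($6,291): deductible met; 20% of $6,291 = $1,258.20. OOP would hit $7,493.40 > $6,900, so the cap limits the member to $6,900 − $6,235.20 = $664.80.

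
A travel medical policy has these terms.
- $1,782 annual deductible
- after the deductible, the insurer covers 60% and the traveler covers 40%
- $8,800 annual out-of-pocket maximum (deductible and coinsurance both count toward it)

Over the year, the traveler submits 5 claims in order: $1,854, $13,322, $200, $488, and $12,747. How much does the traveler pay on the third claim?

$80

Bill 1, $1,854: $1,782 to deductible, leaving $72; coinsurance $72 × 40% = $28.80. Traveler owes $1,810.80 (running OOP $1,810.80).
Bill 2, $13,322: deductible already satisfied, so traveler's share is 40% × $13,322 = $5,328.80. Traveler owes $5,328.80 (running OOP $7,139.60).
Bill 3, $200: 40% coinsurance on $200 = $80. Traveler pays $80; OOP now $7,219.60.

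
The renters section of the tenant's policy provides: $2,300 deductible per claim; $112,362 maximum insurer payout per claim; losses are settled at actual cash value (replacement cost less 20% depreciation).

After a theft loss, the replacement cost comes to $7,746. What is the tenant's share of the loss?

$3,849.20

Depreciate 20%: the covered value is $7,746 × 0.8 = $6,196.80.
After the deductible, $6,196.80 − $2,300 = $3,896.80 remains.
That's under the $112,362 cap, so the insurer reimburses the full $3,896.80.
The tenant bears the rest of the original loss: $7,746 − $3,896.80 = $3,849.20.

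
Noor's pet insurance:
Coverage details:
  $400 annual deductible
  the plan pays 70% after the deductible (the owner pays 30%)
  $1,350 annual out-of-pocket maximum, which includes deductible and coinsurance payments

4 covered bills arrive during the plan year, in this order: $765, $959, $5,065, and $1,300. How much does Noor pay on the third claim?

$552.80

Claim 1 — $765: $400 finishes the deductible; $365 goes to coinsurance; coinsurance $365 × 30% = $109.50. Cost to owner: $509.50. OOP to date $509.50.
Claim 2 — $959: deductible met; 30% of $959 = $287.70. Owner pays $287.70; OOP now $797.20.
Claim 3 — $5,065: deductible met; 30% of $5,065 = $1,519.50. Adding that to $797.20 gives $2,316.70, past the $1,350 cap; owner pays only $1,350 − $797.20 = $552.80.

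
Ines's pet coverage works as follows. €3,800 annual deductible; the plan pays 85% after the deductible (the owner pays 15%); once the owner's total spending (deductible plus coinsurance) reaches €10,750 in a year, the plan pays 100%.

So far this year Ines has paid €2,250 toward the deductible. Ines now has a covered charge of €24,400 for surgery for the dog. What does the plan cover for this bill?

€19,422.50

€2,250 of the €3,800 deductible is already met, leaving €1,550.
The remaining €22,850 (= €24,400 − €1,550) moves to coinsurance.
15% of €22,850 = €3,427.50 falls to the owner.
So the owner owes €1,550 + €3,427.50 = €4,977.50 before any cap.
Cumulative spending €2,250 + €4,977.50 = €7,227.50 stays under the €10,750 maximum.
The plan picks up €24,400 − €4,977.50 = €19,422.50.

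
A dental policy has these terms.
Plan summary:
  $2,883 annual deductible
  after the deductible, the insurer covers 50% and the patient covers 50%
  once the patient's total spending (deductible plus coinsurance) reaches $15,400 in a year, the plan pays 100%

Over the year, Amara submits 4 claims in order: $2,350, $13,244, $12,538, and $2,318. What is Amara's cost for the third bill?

Claim 1 — $2,350: all of it applies to the deductible. Patient owes $2,350 (running OOP $2,350).
Claim 2 — $13,244: deductible takes $533, $12,711 remains; coinsurance $12,711 × 50% = $6,355.50. Patient pays $6,888.50; OOP now $9,238.50.
Claim 3 — $12,538: deductible met; 50% of $12,538 = $6,269. That would push OOP to $15,507.50, over the $15,400 cap, so patient pays $15,400 − $9,238.50 = $6,161.50.

$6,161.50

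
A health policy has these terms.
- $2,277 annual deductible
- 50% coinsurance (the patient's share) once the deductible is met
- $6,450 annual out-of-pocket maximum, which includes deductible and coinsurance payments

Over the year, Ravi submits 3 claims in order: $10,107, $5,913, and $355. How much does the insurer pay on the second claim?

$5,655

#1 ($10,107): $2,277 finishes the deductible; $7,830 goes to coinsurance; patient's 50% is $3,915. Patient pays $6,192; OOP now $6,192. Plan pays $10,107 − $6,192 = $3,915.
#2 ($5,913): deductible already satisfied, so patient's share is 50% × $5,913 = $2,956.50. OOP would hit $9,148.50 > $6,450, so the cap limits the patient to $6,450 − $6,192 = $258. Plan pays $5,913 − $258 = $5,655.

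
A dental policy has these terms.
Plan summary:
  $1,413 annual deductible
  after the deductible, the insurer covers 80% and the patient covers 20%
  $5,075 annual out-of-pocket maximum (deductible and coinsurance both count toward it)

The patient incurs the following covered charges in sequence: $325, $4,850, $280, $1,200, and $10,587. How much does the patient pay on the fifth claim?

$2,117.40

#1 ($325): all of it applies to the deductible. Patient pays $325; OOP now $325.
#2 ($4,850): deductible takes $1,088, $3,762 remains; patient's 20% is $752.40. Patient pays $1,840.40; OOP now $2,165.40.
#3 ($280): deductible met; 20% of $280 = $56. Patient pays $56; OOP now $2,221.40.
#4 ($1,200): deductible already satisfied, so patient's share is 20% × $1,200 = $240. Cost to patient: $240. OOP to date $2,461.40.
#5 ($10,587): deductible already satisfied, so patient's share is 20% × $10,587 = $2,117.40. Cost to patient: $2,117.40. OOP to date $4,578.80.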